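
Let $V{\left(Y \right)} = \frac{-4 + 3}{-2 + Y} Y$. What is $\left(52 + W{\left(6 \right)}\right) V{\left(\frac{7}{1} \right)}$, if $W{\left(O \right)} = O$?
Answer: $- \frac{406}{5} \approx -81.2$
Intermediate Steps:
$V{\left(Y \right)} = - \frac{Y}{-2 + Y}$ ($V{\left(Y \right)} = - \frac{1}{-2 + Y} Y = - \frac{Y}{-2 + Y}$)
$\left(52 + W{\left(6 \right)}\right) V{\left(\frac{7}{1} \right)} = \left(52 + 6\right) \left(- \frac{7 \cdot 1^{-1}}{-2 + \frac{7}{1}}\right) = 58 \left(- \frac{7 \cdot 1}{-2 + 7 \cdot 1}\right) = 58 \left(\left(-1\right) 7 \frac{1}{-2 + 7}\right) = 58 \left(\left(-1\right) 7 \cdot \frac{1}{5}\right) = 58 \left(- \frac{7}{5}\right) = - \frac{406}{5}$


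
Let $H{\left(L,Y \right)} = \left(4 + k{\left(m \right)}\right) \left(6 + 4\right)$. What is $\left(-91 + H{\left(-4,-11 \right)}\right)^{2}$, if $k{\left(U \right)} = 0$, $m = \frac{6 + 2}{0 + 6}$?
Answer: $2601$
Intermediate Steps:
$m = \frac{4}{3}$ ($m = \frac{8}{6} = 8 \cdot \frac{1}{6} = \frac{4}{3} \approx 1.3333$)
$H{\left(L,Y \right)} = 40$ ($H{\left(L,Y \right)} = \left(4 + 0\right) \left(6 + 4\right) = 4 \cdot 10 = 40$)
$\left(-91 + H{\left(-4,-11 \right)}\right)^{2} = \left(-91 + 40\right)^{2} = \left(-51\right)^{2} = 2601$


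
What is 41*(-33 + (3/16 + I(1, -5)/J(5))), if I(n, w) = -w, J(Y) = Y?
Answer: -20869/16 ≈ -1304.3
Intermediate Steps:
41*(-33 + (3/16 + I(1, -5)/J(5))) = 41*(-33 + (3/16 - 1*(-5)/5)) = 41*(-33 + (3*(1/16) + 5*(⅕))) = 41*(-33 + (3/16 + 1)) = 41*(-33 + 19/16) = 41*(-509/16) = -20869/16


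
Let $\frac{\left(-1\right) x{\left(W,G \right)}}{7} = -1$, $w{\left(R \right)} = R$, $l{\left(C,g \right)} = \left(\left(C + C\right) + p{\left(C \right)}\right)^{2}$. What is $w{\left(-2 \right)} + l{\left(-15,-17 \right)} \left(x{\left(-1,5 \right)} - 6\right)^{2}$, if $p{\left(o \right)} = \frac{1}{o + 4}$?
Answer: $\frac{109319}{121} \approx 903.46$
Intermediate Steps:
$p{\left(o \right)} = \frac{1}{4 + o}$
$l{\left(C,g \right)} = \left(\frac{1}{4 + C} + 2 C\right)^{2}$ ($l{\left(C,g \right)} = \left(\left(C + C\right) + \frac{1}{4 + C}\right)^{2} = \left(2 C + \frac{1}{4 + C}\right)^{2} = \left(\frac{1}{4 + C} + 2 C\right)^{2}$)
$x{\left(W,G \right)} = 7$ ($x{\left(W,G \right)} = \left(-7\right) \left(-1\right) = 7$)
$w{\left(-2 \right)} + l{\left(-15,-17 \right)} \left(x{\left(-1,5 \right)} - 6\right)^{2} = -2 + \frac{\left(1 + 2 \left(-15\right) \left(4 - 15\right)\right)^{2}}{\left(4 - 15\right)^{2}} \left(7 - 6\right)^{2} = -2 + \frac{\left(1 + 2 \left(-15\right) \left(-11\right)\right)^{2}}{121} \cdot 1^{2} = -2 + \left(1 + 330\right)^{2} \cdot \frac{1}{121} \cdot 1 = -2 + 331^{2} \cdot \frac{1}{121} \cdot 1 = -2 + 109561 \cdot \frac{1}{121} \cdot 1 = -2 + \frac{109561}{121} \cdot 1 = -2 + \frac{109561}{121} = \frac{109319}{121}$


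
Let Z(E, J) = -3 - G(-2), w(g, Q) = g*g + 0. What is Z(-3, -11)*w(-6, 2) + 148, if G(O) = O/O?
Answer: 4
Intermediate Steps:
G(O) = 1
w(g, Q) = g² (w(g, Q) = g² + 0 = g²)
Z(E, J) = -4 (Z(E, J) = -3 - 1*1 = -3 - 1 = -4)
Z(-3, -11)*w(-6, 2) + 148 = -4*(-6)² + 148 = -4*36 + 148 = -144 + 148 = 4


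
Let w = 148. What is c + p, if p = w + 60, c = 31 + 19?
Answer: 258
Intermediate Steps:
c = 50
p = 208 (p = 148 + 60 = 208)
c + p = 50 + 208 = 258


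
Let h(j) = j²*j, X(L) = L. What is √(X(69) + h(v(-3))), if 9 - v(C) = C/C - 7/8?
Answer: √786478/32 ≈ 27.714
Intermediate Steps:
v(C) = 71/8 (v(C) = 9 - (C/C - 7/8) = 9 - (1 - 7*⅛) = 9 - (1 - 7/8) = 9 - 1*⅛ = 9 - ⅛ = 71/8)
h(j) = j³
√(X(69) + h(v(-3))) = √(69 + (71/8)³) = √(69 + 357911/512) = √(393239/512) = √786478/32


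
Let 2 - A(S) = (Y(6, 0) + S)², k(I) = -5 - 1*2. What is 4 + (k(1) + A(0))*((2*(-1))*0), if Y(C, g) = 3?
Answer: 4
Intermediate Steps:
k(I) = -7 (k(I) = -5 - 2 = -7)
A(S) = 2 - (3 + S)²
4 + (k(1) + A(0))*((2*(-1))*0) = 4 + (-7 + (2 - (3 + 0)²))*((2*(-1))*0) = 4 + (-7 + (2 - 1*3²))*(-2*0) = 4 + (-7 + (2 - 1*9))*0 = 4 + (-7 + (2 - 9))*0 = 4 + (-7 - 7)*0 = 4 - 14*0 = 4 + 0 = 4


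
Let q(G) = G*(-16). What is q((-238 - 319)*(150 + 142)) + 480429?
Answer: 3082733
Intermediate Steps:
q(G) = -16*G
q((-238 - 319)*(150 + 142)) + 480429 = -16*(-238 - 319)*(150 + 142) + 480429 = -(-8912)*292 + 480429 = -16*(-162644) + 480429 = 2602304 + 480429 = 3082733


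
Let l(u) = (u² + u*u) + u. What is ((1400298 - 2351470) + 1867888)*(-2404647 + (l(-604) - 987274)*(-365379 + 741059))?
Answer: -88940026432671732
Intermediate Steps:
l(u) = u + 2*u² (l(u) = (u² + u²) + u = 2*u² + u = u + 2*u²)
((1400298 - 2351470) + 1867888)*(-2404647 + (l(-604) - 987274)*(-365379 + 741059)) = ((1400298 - 2351470) + 1867888)*(-2404647 + (-604*(1 + 2*(-604)) - 987274)*(-365379 + 741059)) = (-951172 + 1867888)*(-2404647 + (-604*(1 - 1208) - 987274)*375680) = 916716*(-2404647 + (-604*(-1207) - 987274)*375680) = 916716*(-2404647 + (729028 - 987274)*375680) = 916716*(-2404647 - 258246*375680) = 916716*(-2404647 - 97017857280) = 916716*(-97020261927) = -88940026432671732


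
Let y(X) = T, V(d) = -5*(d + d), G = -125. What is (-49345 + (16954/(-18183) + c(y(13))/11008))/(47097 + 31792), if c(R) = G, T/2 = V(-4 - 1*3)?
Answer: -9877008308587/15790301066496 ≈ -0.62551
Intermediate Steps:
V(d) = -10*d
T = 140 (T = 2*(-10*(-4 - 1*3)) = 2*(-10*(-4 - 3)) = 2*(-10*(-7)) = 2*70 = 140)
y(X) = 140
c(R) = -125
(-49345 + (16954/(-18183) + c(y(13))/11008))/(47097 + 31792) = (-49345 + (16954/(-18183) - 125/11008))/(47097 + 31792) = (-49345 + (16954*(-1/18183) - 125*1/11008))/78889 = (-49345 + (-16954/18183 - 125/11008))*(1/78889) = (-49345 - 188902507/200158464)*(1/78889) = -9877008308587/200158464*1/78889 = -9877008308587/15790301066496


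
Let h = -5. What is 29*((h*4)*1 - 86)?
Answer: -3074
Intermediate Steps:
29*((h*4)*1 - 86) = 29*(-5*4*1 - 86) = 29*(-20*1 - 86) = 29*(-20 - 86) = 29*(-106) = -3074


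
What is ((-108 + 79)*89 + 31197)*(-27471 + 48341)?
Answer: 597215920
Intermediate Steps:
((-108 + 79)*89 + 31197)*(-27471 + 48341) = (-29*89 + 31197)*20870 = (-2581 + 31197)*20870 = 28616*20870 = 597215920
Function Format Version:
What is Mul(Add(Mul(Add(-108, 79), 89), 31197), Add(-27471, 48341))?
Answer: 597215920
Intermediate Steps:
Mul(Add(Mul(Add(-108, 79), 89), 31197), Add(-27471, 48341)) = Mul(Add(Mul(-29, 89), 31197), 20870) = Mul(Add(-2581, 31197), 20870) = Mul(28616, 20870) = 597215920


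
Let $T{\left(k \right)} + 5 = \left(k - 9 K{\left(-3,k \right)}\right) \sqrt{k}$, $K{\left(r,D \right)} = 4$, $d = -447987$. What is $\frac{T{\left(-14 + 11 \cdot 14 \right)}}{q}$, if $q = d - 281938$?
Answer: $\frac{1}{145985} - \frac{208 \sqrt{35}}{729925} \approx -0.001679$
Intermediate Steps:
$T{\left(k \right)} = -5 + \sqrt{k} \left(-36 + k\right)$ ($T{\left(k \right)} = -5 + \left(k - 36\right) \sqrt{k} = -5 + \left(-36 + k\right) \sqrt{k} = -5 + \sqrt{k} \left(-36 + k\right)$)
$q = -729925$ ($q = -447987 - 281938 = -729925$)
$\frac{T{\left(-14 + 11 \cdot 14 \right)}}{q} = \frac{-5 + \left(-14 + 11 \cdot 14\right)^{\frac{3}{2}} - 36 \sqrt{-14 + 11 \cdot 14}}{-729925} = \left(-5 + \left(-14 + 154\right)^{\frac{3}{2}} - 36 \sqrt{-14 + 154}\right) \left(- \frac{1}{729925}\right) = \left(-5 + 140^{\frac{3}{2}} - 36 \sqrt{140}\right) \left(- \frac{1}{729925}\right) = \left(-5 + 280 \sqrt{35} - 36 \cdot 2 \sqrt{35}\right) \left(- \frac{1}{729925}\right) = \left(-5 + 280 \sqrt{35} - 72 \sqrt{35}\right) \left(- \frac{1}{729925}\right) = \left(-5 + 208 \sqrt{35}\right) \left(- \frac{1}{729925}\right) = \frac{1}{145985} - \frac{208 \sqrt{35}}{729925}$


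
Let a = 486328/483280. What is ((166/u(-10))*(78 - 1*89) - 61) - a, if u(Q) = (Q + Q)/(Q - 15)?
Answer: -70815813/30205 ≈ -2344.5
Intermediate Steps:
u(Q) = 2*Q/(-15 + Q) (u(Q) = (2*Q)/(-15 + Q) = 2*Q/(-15 + Q))
a = 60791/60410 (a = 486328*(1/483280) = 60791/60410 ≈ 1.0063)
((166/u(-10))*(78 - 1*89) - 61) - a = ((166/((2*(-10)/(-15 - 10))))*(78 - 1*89) - 61) - 1*60791/60410 = ((166/((2*(-10)/(-25))))*(78 - 89) - 61) - 60791/60410 = ((166/((2*(-10)*(-1/25))))*(-11) - 61) - 60791/60410 = ((166/(⅘))*(-11) - 61) - 60791/60410 = ((166*(5/4))*(-11) - 61) - 60791/60410 = ((415/2)*(-11) - 61) - 60791/60410 = (-4565/2 - 61) - 60791/60410 = -4687/2 - 60791/60410 = -70815813/30205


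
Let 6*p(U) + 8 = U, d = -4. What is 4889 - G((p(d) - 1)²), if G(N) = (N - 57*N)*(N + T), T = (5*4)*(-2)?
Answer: -10735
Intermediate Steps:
p(U) = -4/3 + U/6
T = -40 (T = 20*(-2) = -40)
G(N) = -56*N*(-40 + N) (G(N) = (N - 57*N)*(N - 40) = (-56*N)*(-40 + N) = -56*N*(-40 + N))
4889 - G((p(d) - 1)²) = 4889 - 56*((-4/3 + (⅙)*(-4)) - 1)²*(40 - ((-4/3 + (⅙)*(-4)) - 1)²) = 4889 - 56*((-4/3 - ⅔) - 1)²*(40 - ((-4/3 - ⅔) - 1)²) = 4889 - 56*(-2 - 1)²*(40 - (-2 - 1)²) = 4889 - 56*(-3)²*(40 - 1*(-3)²) = 4889 - 56*9*(40 - 1*9) = 4889 - 56*9*(40 - 9) = 4889 - 56*9*31 = 4889 - 1*15624 = 4889 - 15624 = -10735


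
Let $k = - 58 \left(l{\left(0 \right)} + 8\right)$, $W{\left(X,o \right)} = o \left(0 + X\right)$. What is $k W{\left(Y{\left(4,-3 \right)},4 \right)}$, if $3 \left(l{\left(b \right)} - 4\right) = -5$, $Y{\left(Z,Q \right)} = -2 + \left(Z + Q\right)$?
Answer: $\frac{7192}{3} \approx 2397.3$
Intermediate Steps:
$Y{\left(Z,Q \right)} = -2 + Q + Z$ ($Y{\left(Z,Q \right)} = -2 + \left(Q + Z\right) = -2 + Q + Z$)
$l{\left(b \right)} = \frac{7}{3}$ ($l{\left(b \right)} = 4 + \frac{1}{3} \left(-5\right) = 4 - \frac{5}{3} = \frac{7}{3}$)
$W{\left(X,o \right)} = X o$ ($W{\left(X,o \right)} = o X = X o$)
$k = - \frac{1798}{3}$ ($k = - 58 \left(\frac{7}{3} + 8\right) = \left(-58\right) \frac{31}{3} = - \frac{1798}{3} \approx -599.33$)
$k W{\left(Y{\left(4,-3 \right)},4 \right)} = - \frac{1798 \left(-2 - 3 + 4\right) 4}{3} = - \frac{1798 \left(\left(-1\right) 4\right)}{3} = \left(- \frac{1798}{3}\right) \left(-4\right) = \frac{7192}{3}$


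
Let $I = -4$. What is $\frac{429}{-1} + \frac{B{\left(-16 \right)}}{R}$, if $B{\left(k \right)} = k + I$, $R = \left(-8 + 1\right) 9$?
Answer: $- \frac{27007}{63} \approx -428.68$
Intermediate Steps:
$R = -63$ ($R = \left(-7\right) 9 = -63$)
$B{\left(k \right)} = -4 + k$ ($B{\left(k \right)} = k - 4 = -4 + k$)
$\frac{429}{-1} + \frac{B{\left(-16 \right)}}{R} = \frac{429}{-1} + \frac{-4 - 16}{-63} = 429 \left(-1\right) - - \frac{20}{63} = -429 + \frac{20}{63} = - \frac{27007}{63}$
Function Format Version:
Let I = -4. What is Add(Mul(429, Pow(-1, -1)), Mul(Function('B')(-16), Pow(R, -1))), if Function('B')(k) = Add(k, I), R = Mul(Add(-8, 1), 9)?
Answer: Rational(-27007, 63) ≈ -428.68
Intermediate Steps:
R = -63 (R = Mul(-7, 9) = -63)
Function('B')(k) = Add(-4, k) (Function('B')(k) = Add(k, -4) = Add(-4, k))
Add(Mul(429, Pow(-1, -1)), Mul(Function('B')(-16), Pow(R, -1))) = Add(Mul(429, Pow(-1, -1)), Mul(Add(-4, -16), Pow(-63, -1))) = Add(Mul(429, -1), Mul(-20, Rational(-1, 63))) = Add(-429, Rational(20, 63)) = Rational(-27007, 63)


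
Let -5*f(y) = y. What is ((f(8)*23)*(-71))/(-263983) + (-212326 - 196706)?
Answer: -539887485344/1319915 ≈ -4.0903e+5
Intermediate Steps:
f(y) = -y/5
((f(8)*23)*(-71))/(-263983) + (-212326 - 196706) = ((-1/5*8*23)*(-71))/(-263983) + (-212326 - 196706) = (-8/5*23*(-71))*(-1/263983) - 409032 = -184/5*(-71)*(-1/263983) - 409032 = (13064/5)*(-1/263983) - 409032 = -13064/1319915 - 409032 = -539887485344/1319915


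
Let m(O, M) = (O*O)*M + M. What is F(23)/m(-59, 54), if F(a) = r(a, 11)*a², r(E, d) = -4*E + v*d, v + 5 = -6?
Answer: -37559/62676 ≈ -0.59926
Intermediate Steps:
v = -11 (v = -5 - 6 = -11)
m(O, M) = M + M*O² (m(O, M) = O²*M + M = M*O² + M = M + M*O²)
r(E, d) = -11*d - 4*E (r(E, d) = -4*E - 11*d = -11*d - 4*E)
F(a) = a²*(-121 - 4*a) (F(a) = (-11*11 - 4*a)*a² = (-121 - 4*a)*a² = a²*(-121 - 4*a))
F(23)/m(-59, 54) = (23²*(-121 - 4*23))/((54*(1 + (-59)²))) = (529*(-121 - 92))/((54*(1 + 3481))) = (529*(-213))/((54*3482)) = -112677/188028 = -112677*1/188028 = -37559/62676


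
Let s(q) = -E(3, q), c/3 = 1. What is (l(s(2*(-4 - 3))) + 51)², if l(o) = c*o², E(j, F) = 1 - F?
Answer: 527076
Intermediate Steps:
c = 3 (c = 3*1 = 3)
s(q) = -1 + q (s(q) = -(1 - q) = -1 + q)
l(o) = 3*o²
(l(s(2*(-4 - 3))) + 51)² = (3*(-1 + 2*(-4 - 3))² + 51)² = (3*(-1 + 2*(-7))² + 51)² = (3*(-1 - 14)² + 51)² = (3*(-15)² + 51)² = (3*225 + 51)² = (675 + 51)² = 726² = 527076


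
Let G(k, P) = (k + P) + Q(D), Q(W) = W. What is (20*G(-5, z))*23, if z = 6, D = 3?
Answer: 1840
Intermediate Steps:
G(k, P) = 3 + P + k (G(k, P) = (k + P) + 3 = (P + k) + 3 = 3 + P + k)
(20*G(-5, z))*23 = (20*(3 + 6 - 5))*23 = (20*4)*23 = 80*23 = 1840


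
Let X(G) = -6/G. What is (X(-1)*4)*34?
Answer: 816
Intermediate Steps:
(X(-1)*4)*34 = (-6/(-1)*4)*34 = (-6*(-1)*4)*34 = (6*4)*34 = 24*34 = 816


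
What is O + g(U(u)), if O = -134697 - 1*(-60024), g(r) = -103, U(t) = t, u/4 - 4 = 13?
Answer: -74776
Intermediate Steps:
u = 68 (u = 16 + 4*13 = 16 + 52 = 68)
O = -74673 (O = -134697 + 60024 = -74673)
O + g(U(u)) = -74673 - 103 = -74776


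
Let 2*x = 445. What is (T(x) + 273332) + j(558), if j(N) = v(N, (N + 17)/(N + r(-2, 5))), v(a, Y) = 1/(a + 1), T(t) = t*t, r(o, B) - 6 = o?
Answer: 721866331/2236 ≈ 3.2284e+5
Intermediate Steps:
x = 445/2 (x = (½)*445 = 445/2 ≈ 222.50)
r(o, B) = 6 + o
T(t) = t²
v(a, Y) = 1/(1 + a)
j(N) = 1/(1 + N)
(T(x) + 273332) + j(558) = ((445/2)² + 273332) + 1/(1 + 558) = (198025/4 + 273332) + 1/559 = 1291353/4 + 1/559 = 721866331/2236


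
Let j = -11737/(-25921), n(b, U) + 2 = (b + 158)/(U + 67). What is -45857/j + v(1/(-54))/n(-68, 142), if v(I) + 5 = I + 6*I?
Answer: -21052853978323/207885744 ≈ -1.0127e+5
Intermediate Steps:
n(b, U) = -2 + (158 + b)/(67 + U) (n(b, U) = -2 + (b + 158)/(U + 67) = -2 + (158 + b)/(67 + U))
v(I) = -5 + 7*I (v(I) = -5 + (I + 6*I) = -5 + 7*I)
j = 11737/25921 (j = -11737*(-1/25921) = 11737/25921 ≈ 0.45280)
-45857/j + v(1/(-54))/n(-68, 142) = -45857/11737/25921 + (-5 + 7/(-54))/(((24 - 68 - 2*142)/(67 + 142))) = -45857*25921/11737 + (-5 + 7*(-1/54))/(((24 - 68 - 284)/209)) = -1188659297/11737 + (-5 - 7/54)/(((1/209)*(-328))) = -1188659297/11737 - 277/(54*(-328/209)) = -1188659297/11737 - 277/54*(-209/328) = -1188659297/11737 + 57893/17712 = -21052853978323/207885744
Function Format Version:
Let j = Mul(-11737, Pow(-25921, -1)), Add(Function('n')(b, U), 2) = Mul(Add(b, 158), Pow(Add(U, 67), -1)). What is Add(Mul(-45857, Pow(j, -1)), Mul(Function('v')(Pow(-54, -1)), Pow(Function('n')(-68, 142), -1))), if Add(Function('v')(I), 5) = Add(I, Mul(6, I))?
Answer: Rational(-21052853978323, 207885744) ≈ -1.0127e+5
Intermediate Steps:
Function('n')(b, U) = Add(-2, Mul(Pow(Add(67, U), -1), Add(158, b))) (Function('n')(b, U) = Add(-2, Mul(Add(b, 158), Pow(Add(U, 67), -1))) = Add(-2, Mul(Add(158, b), Pow(Add(67, U), -1))) = Add(-2, Mul(Pow(Add(67, U), -1), Add(158, b))))
Function('v')(I) = Add(-5, Mul(7, I)) (Function('v')(I) = Add(-5, Add(I, Mul(6, I))) = Add(-5, Mul(7, I)))
j = Rational(11737, 25921) (j = Mul(-11737, Rational(-1, 25921)) = Rational(11737, 25921) ≈ 0.45280)
Add(Mul(-45857, Pow(j, -1)), Mul(Function('v')(Pow(-54, -1)), Pow(Function('n')(-68, 142), -1))) = Add(Mul(-45857, Pow(Rational(11737, 25921), -1)), Mul(Add(-5, Mul(7, Pow(-54, -1))), Pow(Mul(Pow(Add(67, 142), -1), Add(24, -68, Mul(-2, 142))), -1))) = Add(Mul(-45857, Rational(25921, 11737)), Mul(Add(-5, Mul(7, Rational(-1, 54))), Pow(Mul(Pow(209, -1), Add(24, -68, -284)), -1))) = Add(Rational(-1188659297, 11737), Mul(Add(-5, Rational(-7, 54)), Pow(Mul(Rational(1, 209), -328), -1))) = Add(Rational(-1188659297, 11737), Mul(Rational(-277, 54), Pow(Rational(-328, 209), -1))) = Add(Rational(-1188659297, 11737), Mul(Rational(-277, 54), Rational(-209, 328))) = Add(Rational(-1188659297, 11737), Rational(57893, 17712)) = Rational(-21052853978323, 207885744)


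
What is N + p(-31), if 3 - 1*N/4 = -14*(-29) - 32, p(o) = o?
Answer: -1515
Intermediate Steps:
N = -1484 (N = 12 - 4*(-14*(-29) - 32) = 12 - 4*(406 - 32) = 12 - 4*374 = 12 - 1496 = -1484)
N + p(-31) = -1484 - 31 = -1515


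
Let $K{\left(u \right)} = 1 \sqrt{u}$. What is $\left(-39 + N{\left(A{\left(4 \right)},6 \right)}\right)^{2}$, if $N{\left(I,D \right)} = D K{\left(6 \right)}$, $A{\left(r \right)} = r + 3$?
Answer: $1737 - 468 \sqrt{6} \approx 590.64$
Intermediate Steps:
$K{\left(u \right)} = \sqrt{u}$
$A{\left(r \right)} = 3 + r$
$N{\left(I,D \right)} = D \sqrt{6}$
$\left(-39 + N{\left(A{\left(4 \right)},6 \right)}\right)^{2} = \left(-39 + 6 \sqrt{6}\right)^{2}$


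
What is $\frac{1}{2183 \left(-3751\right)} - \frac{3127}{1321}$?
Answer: $- \frac{25605231312}{10816919993} \approx -2.3671$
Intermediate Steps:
$\frac{1}{2183 \left(-3751\right)} - \frac{3127}{1321} = \frac{1}{2183} \left(- \frac{1}{3751}\right) - \frac{3127}{1321} = - \frac{1}{8188433} - \frac{3127}{1321} = - \frac{25605231312}{10816919993}$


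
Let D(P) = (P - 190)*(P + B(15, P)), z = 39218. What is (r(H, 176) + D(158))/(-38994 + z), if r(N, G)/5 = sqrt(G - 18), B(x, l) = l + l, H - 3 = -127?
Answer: -474/7 + 5*sqrt(158)/224 ≈ -67.434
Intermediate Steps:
H = -124 (H = 3 - 127 = -124)
B(x, l) = 2*l
r(N, G) = 5*sqrt(-18 + G) (r(N, G) = 5*sqrt(G - 18) = 5*sqrt(-18 + G))
D(P) = 3*P*(-190 + P) (D(P) = (P - 190)*(P + 2*P) = (-190 + P)*(3*P) = 3*P*(-190 + P))
(r(H, 176) + D(158))/(-38994 + z) = (5*sqrt(-18 + 176) + 3*158*(-190 + 158))/(-38994 + 39218) = (5*sqrt(158) + 3*158*(-32))/224 = (5*sqrt(158) - 15168)*(1/224) = (-15168 + 5*sqrt(158))*(1/224) = -474/7 + 5*sqrt(158)/224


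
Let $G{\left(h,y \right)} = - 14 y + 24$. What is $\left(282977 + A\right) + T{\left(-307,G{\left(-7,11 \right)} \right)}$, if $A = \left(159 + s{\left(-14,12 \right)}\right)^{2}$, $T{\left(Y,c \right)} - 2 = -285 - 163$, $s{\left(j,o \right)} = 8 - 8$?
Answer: $307812$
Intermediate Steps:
$G{\left(h,y \right)} = 24 - 14 y$
$s{\left(j,o \right)} = 0$
$T{\left(Y,c \right)} = -446$ ($T{\left(Y,c \right)} = 2 - 448 = -446$)
$A = 25281$ ($A = \left(159 + 0\right)^{2} = 159^{2} = 25281$)
$\left(282977 + A\right) + T{\left(-307,G{\left(-7,11 \right)} \right)} = \left(282977 + 25281\right) - 446 = 308258 - 446 = 307812$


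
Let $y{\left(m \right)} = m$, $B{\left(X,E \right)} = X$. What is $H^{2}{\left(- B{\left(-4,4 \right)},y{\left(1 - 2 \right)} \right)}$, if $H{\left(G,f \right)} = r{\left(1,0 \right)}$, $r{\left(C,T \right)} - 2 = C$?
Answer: $9$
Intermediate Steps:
$r{\left(C,T \right)} = 2 + C$
$H{\left(G,f \right)} = 3$ ($H{\left(G,f \right)} = 2 + 1 = 3$)
$H^{2}{\left(- B{\left(-4,4 \right)},y{\left(1 - 2 \right)} \right)} = 3^{2} = 9$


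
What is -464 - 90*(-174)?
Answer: 15196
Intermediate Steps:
-464 - 90*(-174) = -464 + 15660 = 15196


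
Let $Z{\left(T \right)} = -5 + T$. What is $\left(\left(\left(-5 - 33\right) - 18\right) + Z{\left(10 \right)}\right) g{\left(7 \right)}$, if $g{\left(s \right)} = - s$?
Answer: $357$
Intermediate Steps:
$\left(\left(\left(-5 - 33\right) - 18\right) + Z{\left(10 \right)}\right) g{\left(7 \right)} = \left(\left(\left(-5 - 33\right) - 18\right) + \left(-5 + 10\right)\right) \left(\left(-1\right) 7\right) = \left(\left(-38 - 18\right) + 5\right) \left(-7\right) = \left(-56 + 5\right) \left(-7\right) = \left(-51\right) \left(-7\right) = 357$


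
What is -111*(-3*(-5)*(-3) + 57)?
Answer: -1332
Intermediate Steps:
-111*(-3*(-5)*(-3) + 57) = -111*(15*(-3) + 57) = -111*(-45 + 57) = -111*12 = -1332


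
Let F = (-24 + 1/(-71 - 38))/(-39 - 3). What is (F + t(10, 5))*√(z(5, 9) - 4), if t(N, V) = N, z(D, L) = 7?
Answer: 48397*√3/4578 ≈ 18.311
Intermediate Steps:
F = 2617/4578 (F = (-24 + 1/(-109))/(-42) = (-24 - 1/109)*(-1/42) = -2617/109*(-1/42) = 2617/4578 ≈ 0.57165)
(F + t(10, 5))*√(z(5, 9) - 4) = (2617/4578 + 10)*√(7 - 4) = 48397*√3/4578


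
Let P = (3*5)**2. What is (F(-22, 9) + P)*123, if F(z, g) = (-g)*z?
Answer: 52029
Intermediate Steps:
P = 225 (P = 15**2 = 225)
F(z, g) = -g*z
(F(-22, 9) + P)*123 = (-1*9*(-22) + 225)*123 = (198 + 225)*123 = 423*123 = 52029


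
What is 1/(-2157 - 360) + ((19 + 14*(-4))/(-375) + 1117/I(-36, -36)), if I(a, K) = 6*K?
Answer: -114919279/22653000 ≈ -5.0730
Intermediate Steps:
1/(-2157 - 360) + ((19 + 14*(-4))/(-375) + 1117/I(-36, -36)) = 1/(-2157 - 360) + ((19 + 14*(-4))/(-375) + 1117/((6*(-36)))) = 1/(-2517) + ((19 - 56)*(-1/375) + 1117/(-216)) = -1/2517 + (-37*(-1/375) + 1117*(-1/216)) = -1/2517 + (37/375 - 1117/216) = -1/2517 - 136961/27000 = -114919279/22653000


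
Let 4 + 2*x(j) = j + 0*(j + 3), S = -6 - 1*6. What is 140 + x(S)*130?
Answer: -900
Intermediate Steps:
S = -12 (S = -6 - 6 = -12)
x(j) = -2 + j/2 (x(j) = -2 + (j + 0*(j + 3))/2 = -2 + (j + 0*(3 + j))/2 = -2 + (j + 0)/2 = -2 + j/2)
140 + x(S)*130 = 140 + (-2 + (½)*(-12))*130 = 140 + (-2 - 6)*130 = 140 - 8*130 = 140 - 1040 = -900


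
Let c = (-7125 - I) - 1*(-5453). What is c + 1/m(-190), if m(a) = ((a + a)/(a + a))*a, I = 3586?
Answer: -999021/190 ≈ -5258.0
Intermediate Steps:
c = -5258 (c = (-7125 - 1*3586) - 1*(-5453) = (-7125 - 3586) + 5453 = -10711 + 5453 = -5258)
m(a) = a (m(a) = ((2*a)/((2*a)))*a = ((2*a)*(1/(2*a)))*a = 1*a = a)
c + 1/m(-190) = -5258 + 1/(-190) = -5258 - 1/190 = -999021/190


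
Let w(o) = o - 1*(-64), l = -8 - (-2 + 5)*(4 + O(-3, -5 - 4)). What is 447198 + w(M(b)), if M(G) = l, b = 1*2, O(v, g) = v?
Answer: 447251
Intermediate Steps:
b = 2
l = -11 (l = -8 - (-2 + 5)*(4 - 3) = -8 - 3 = -11)
M(G) = -11
w(o) = 64 + o (w(o) = o + 64 = 64 + o)
447198 + w(M(b)) = 447198 + (64 - 11) = 447198 + 53 = 447251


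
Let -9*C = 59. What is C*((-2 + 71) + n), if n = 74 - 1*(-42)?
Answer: -10915/9 ≈ -1212.8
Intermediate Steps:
C = -59/9 (C = -1/9*59 = -59/9 ≈ -6.5556)
n = 116 (n = 74 + 42 = 116)
C*((-2 + 71) + n) = -59*((-2 + 71) + 116)/9 = -59*(69 + 116)/9 = -59/9*185 = -10915/9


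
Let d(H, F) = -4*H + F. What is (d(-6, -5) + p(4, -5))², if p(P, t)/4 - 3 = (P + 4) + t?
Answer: 1849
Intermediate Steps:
d(H, F) = F - 4*H
p(P, t) = 28 + 4*P + 4*t (p(P, t) = 12 + 4*((P + 4) + t) = 12 + 4*((4 + P) + t) = 12 + 4*(4 + P + t) = 12 + (16 + 4*P + 4*t) = 28 + 4*P + 4*t)
(d(-6, -5) + p(4, -5))² = ((-5 - 4*(-6)) + (28 + 4*4 + 4*(-5)))² = ((-5 + 24) + (28 + 16 - 20))² = (19 + 24)² = 43² = 1849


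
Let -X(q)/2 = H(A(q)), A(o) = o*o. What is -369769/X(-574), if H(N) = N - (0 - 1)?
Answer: 369769/658954 ≈ 0.56115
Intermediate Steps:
A(o) = o²
H(N) = 1 + N (H(N) = N - 1*(-1) = N + 1 = 1 + N)
X(q) = -2 - 2*q² (X(q) = -2*(1 + q²) = -2 - 2*q²)
-369769/X(-574) = -369769/(-2 - 2*(-574)²) = -369769/(-2 - 2*329476) = -369769/(-2 - 658952) = -369769/(-658954) = -369769*(-1)/658954 = -1*(-369769/658954) = 369769/658954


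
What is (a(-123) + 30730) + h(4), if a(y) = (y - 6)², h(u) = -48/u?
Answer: 47359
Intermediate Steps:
a(y) = (-6 + y)²
(a(-123) + 30730) + h(4) = ((-6 - 123)² + 30730) - 48/4 = ((-129)² + 30730) - 48*¼ = (16641 + 30730) - 12 = 47371 - 12 = 47359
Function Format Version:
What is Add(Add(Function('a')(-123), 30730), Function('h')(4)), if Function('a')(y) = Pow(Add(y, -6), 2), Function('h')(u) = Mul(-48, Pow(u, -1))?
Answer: 47359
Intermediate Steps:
Function('a')(y) = Pow(Add(-6, y), 2)
Add(Add(Function('a')(-123), 30730), Function('h')(4)) = Add(Add(Pow(Add(-6, -123), 2), 30730), Mul(-48, Pow(4, -1))) = Add(Add(Pow(-129, 2), 30730), Mul(-48, Rational(1, 4))) = Add(Add(16641, 30730), -12) = Add(47371, -12) = 47359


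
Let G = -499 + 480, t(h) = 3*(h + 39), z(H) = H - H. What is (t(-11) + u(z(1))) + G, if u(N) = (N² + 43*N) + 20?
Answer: 85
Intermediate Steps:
z(H) = 0
u(N) = 20 + N² + 43*N
t(h) = 117 + 3*h (t(h) = 3*(39 + h) = 117 + 3*h)
G = -19
(t(-11) + u(z(1))) + G = ((117 + 3*(-11)) + (20 + 0² + 43*0)) - 19 = ((117 - 33) + (20 + 0 + 0)) - 19 = (84 + 20) - 19 = 104 - 19 = 85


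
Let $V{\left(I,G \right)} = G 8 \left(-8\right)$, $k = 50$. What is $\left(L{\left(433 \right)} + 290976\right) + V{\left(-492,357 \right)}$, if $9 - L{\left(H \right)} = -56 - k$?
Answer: $268243$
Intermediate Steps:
$L{\left(H \right)} = 115$ ($L{\left(H \right)} = 9 - \left(-56 - 50\right) = 9 - -106 = 9 + 106 = 115$)
$V{\left(I,G \right)} = - 64 G$ ($V{\left(I,G \right)} = 8 G \left(-8\right) = - 64 G$)
$\left(L{\left(433 \right)} + 290976\right) + V{\left(-492,357 \right)} = \left(115 + 290976\right) - 22848 = 291091 - 22848 = 268243$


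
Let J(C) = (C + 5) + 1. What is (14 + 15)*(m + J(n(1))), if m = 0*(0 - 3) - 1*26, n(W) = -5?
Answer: -725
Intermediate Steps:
m = -26 (m = 0*(-3) - 26 = 0 - 26 = -26)
J(C) = 6 + C (J(C) = (5 + C) + 1 = 6 + C)
(14 + 15)*(m + J(n(1))) = (14 + 15)*(-26 + (6 - 5)) = 29*(-26 + 1) = 29*(-25) = -725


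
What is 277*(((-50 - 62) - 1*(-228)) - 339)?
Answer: -61771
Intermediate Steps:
277*(((-50 - 62) - 1*(-228)) - 339) = 277*((-112 + 228) - 339) = 277*(116 - 339) = 277*(-223) = -61771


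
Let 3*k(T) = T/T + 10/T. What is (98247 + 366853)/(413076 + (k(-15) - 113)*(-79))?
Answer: 1046475/949487 ≈ 1.1021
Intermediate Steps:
k(T) = ⅓ + 10/(3*T) (k(T) = (T/T + 10/T)/3 = (1 + 10/T)/3 = ⅓ + 10/(3*T))
(98247 + 366853)/(413076 + (k(-15) - 113)*(-79)) = (98247 + 366853)/(413076 + ((⅓)*(10 - 15)/(-15) - 113)*(-79)) = 465100/(413076 + ((⅓)*(-1/15)*(-5) - 113)*(-79)) = 465100/(413076 + (⅑ - 113)*(-79)) = 465100/(413076 - 1016/9*(-79)) = 465100/(413076 + 80264/9) = 465100/(3797948/9) = 465100*(9/3797948) = 1046475/949487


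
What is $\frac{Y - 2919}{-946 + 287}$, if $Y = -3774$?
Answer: $\frac{6693}{659} \approx 10.156$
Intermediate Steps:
$\frac{Y - 2919}{-946 + 287} = \frac{-3774 - 2919}{-946 + 287} = \frac{-3774 - 2919}{-659} = \left(-6693\right) \left(- \frac{1}{659}\right) = \frac{6693}{659}$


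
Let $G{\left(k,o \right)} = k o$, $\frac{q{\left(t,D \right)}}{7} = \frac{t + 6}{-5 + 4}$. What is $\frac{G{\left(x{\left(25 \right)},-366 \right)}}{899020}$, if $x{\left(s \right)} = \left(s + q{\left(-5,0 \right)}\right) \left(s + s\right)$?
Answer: $- \frac{16470}{44951} \approx -0.3664$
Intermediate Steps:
$q{\left(t,D \right)} = -42 - 7 t$ ($q{\left(t,D \right)} = 7 \frac{t + 6}{-5 + 4} = 7 \frac{6 + t}{-1} = 7 \left(6 + t\right) \left(-1\right) = 7 \left(-6 - t\right) = -42 - 7 t$)
$x{\left(s \right)} = 2 s \left(-7 + s\right)$ ($x{\left(s \right)} = \left(s - 7\right) \left(s + s\right) = \left(s + \left(-42 + 35\right)\right) 2 s = \left(s - 7\right) 2 s = \left(-7 + s\right) 2 s = 2 s \left(-7 + s\right)$)
$\frac{G{\left(x{\left(25 \right)},-366 \right)}}{899020} = \frac{2 \cdot 25 \left(-7 + 25\right) \left(-366\right)}{899020} = 2 \cdot 25 \cdot 18 \left(-366\right) \frac{1}{899020} = 900 \left(-366\right) \frac{1}{899020} = \left(-329400\right) \frac{1}{899020} = - \frac{16470}{44951}$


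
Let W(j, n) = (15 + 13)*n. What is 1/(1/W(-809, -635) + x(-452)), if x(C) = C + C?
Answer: -17780/16073121 ≈ -0.0011062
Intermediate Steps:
W(j, n) = 28*n
x(C) = 2*C
1/(1/W(-809, -635) + x(-452)) = 1/(1/(28*(-635)) + 2*(-452)) = 1/(1/(-17780) - 904) = 1/(-1/17780 - 904) = 1/(-16073121/17780) = -17780/16073121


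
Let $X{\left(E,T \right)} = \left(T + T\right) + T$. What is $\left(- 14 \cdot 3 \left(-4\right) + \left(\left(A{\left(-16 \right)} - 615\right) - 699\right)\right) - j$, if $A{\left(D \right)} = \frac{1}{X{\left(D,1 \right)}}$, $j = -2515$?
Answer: $\frac{4108}{3} \approx 1369.3$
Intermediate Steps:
$X{\left(E,T \right)} = 3 T$ ($X{\left(E,T \right)} = 2 T + T = 3 T$)
$A{\left(D \right)} = \frac{1}{3}$ ($A{\left(D \right)} = \frac{1}{3 \cdot 1} = \frac{1}{3}$)
$\left(- 14 \cdot 3 \left(-4\right) + \left(\left(A{\left(-16 \right)} - 615\right) - 699\right)\right) - j = \left(- 14 \cdot 3 \left(-4\right) + \left(\left(\frac{1}{3} - 615\right) - 699\right)\right) - -2515 = \left(\left(-14\right) \left(-12\right) - \frac{3941}{3}\right) + 2515 = \left(168 - \frac{3941}{3}\right) + 2515 = - \frac{3437}{3} + 2515 = \frac{4108}{3}$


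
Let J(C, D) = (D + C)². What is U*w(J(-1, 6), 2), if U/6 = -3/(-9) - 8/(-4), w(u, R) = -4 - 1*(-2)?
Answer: -28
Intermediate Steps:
J(C, D) = (C + D)²
w(u, R) = -2 (w(u, R) = -4 + 2 = -2)
U = 14 (U = 6*(-3/(-9) - 8/(-4)) = 6*(-3*(-⅑) - 8*(-¼)) = 6*(⅓ + 2) = 6*(7/3) = 14)
U*w(J(-1, 6), 2) = 14*(-2) = -28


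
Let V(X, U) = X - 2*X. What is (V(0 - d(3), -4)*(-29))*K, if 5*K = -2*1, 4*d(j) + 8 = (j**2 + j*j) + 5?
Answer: 87/2 ≈ 43.500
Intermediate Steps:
d(j) = -3/4 + j**2/2 (d(j) = -2 + ((j**2 + j*j) + 5)/4 = -2 + ((j**2 + j**2) + 5)/4 = -2 + (2*j**2 + 5)/4 = -2 + (5 + 2*j**2)/4 = -2 + (5/4 + j**2/2) = -3/4 + j**2/2)
K = -2/5 (K = (-2*1)/5 = (1/5)*(-2) = -2/5 ≈ -0.40000)
V(X, U) = -X
(V(0 - d(3), -4)*(-29))*K = (-(0 - (-3/4 + (1/2)*3**2))*(-29))*(-2/5) = (-(0 - (-3/4 + (1/2)*9))*(-29))*(-2/5) = (-(0 - (-3/4 + 9/2))*(-29))*(-2/5) = (-(0 - 1*15/4)*(-29))*(-2/5) = (-(0 - 15/4)*(-29))*(-2/5) = (-1*(-15/4)*(-29))*(-2/5) = ((15/4)*(-29))*(-2/5) = -435/4*(-2/5) = 87/2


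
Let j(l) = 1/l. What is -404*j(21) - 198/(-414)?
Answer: -9061/483 ≈ -18.760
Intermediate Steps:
-404*j(21) - 198/(-414) = -404/21 - 198/(-414) = -404*1/21 - 198*(-1/414) = -404/21 + 11/23 = -9061/483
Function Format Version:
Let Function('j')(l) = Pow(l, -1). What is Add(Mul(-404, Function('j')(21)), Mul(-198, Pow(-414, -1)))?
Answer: Rational(-9061, 483) ≈ -18.760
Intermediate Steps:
Add(Mul(-404, Function('j')(21)), Mul(-198, Pow(-414, -1))) = Add(Mul(-404, Pow(21, -1)), Mul(-198, Pow(-414, -1))) = Add(Mul(-404, Rational(1, 21)), Mul(-198, Rational(-1, 414))) = Add(Rational(-404, 21), Rational(11, 23)) = Rational(-9061, 483)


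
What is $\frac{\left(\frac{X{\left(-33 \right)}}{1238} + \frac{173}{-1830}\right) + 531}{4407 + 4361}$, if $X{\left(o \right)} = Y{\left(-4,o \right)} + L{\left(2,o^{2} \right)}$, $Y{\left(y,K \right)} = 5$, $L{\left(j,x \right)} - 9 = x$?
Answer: $\frac{150600757}{2483031840} \approx 0.060652$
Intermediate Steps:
$L{\left(j,x \right)} = 9 + x$
$X{\left(o \right)} = 14 + o^{2}$ ($X{\left(o \right)} = 5 + \left(9 + o^{2}\right) = 14 + o^{2}$)
$\frac{\left(\frac{X{\left(-33 \right)}}{1238} + \frac{173}{-1830}\right) + 531}{4407 + 4361} = \frac{\left(\frac{14 + \left(-33\right)^{2}}{1238} + \frac{173}{-1830}\right) + 531}{4407 + 4361} = \frac{\left(\left(14 + 1089\right) \frac{1}{1238} + 173 \left(- \frac{1}{1830}\right)\right) + 531}{8768} = \left(\left(1103 \cdot \frac{1}{1238} - \frac{173}{1830}\right) + 531\right) \frac{1}{8768} = \left(\left(\frac{1103}{1238} - \frac{173}{1830}\right) + 531\right) \frac{1}{8768} = \left(\frac{451079}{566385} + 531\right) \frac{1}{8768} = \frac{301201514}{566385} \cdot \frac{1}{8768} = \frac{150600757}{2483031840}$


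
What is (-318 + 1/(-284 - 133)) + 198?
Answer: -50041/417 ≈ -120.00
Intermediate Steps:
(-318 + 1/(-284 - 133)) + 198 = (-318 + 1/(-417)) + 198 = (-318 - 1/417) + 198 = -132607/417 + 198 = -50041/417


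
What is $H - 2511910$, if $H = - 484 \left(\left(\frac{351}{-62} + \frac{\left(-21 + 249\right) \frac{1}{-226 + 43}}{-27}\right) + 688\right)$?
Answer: $- \frac{145113402244}{51057} \approx -2.8422 \cdot 10^{6}$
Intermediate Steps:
$H = - \frac{16862813374}{51057}$ ($H = - 484 \left(\left(351 \left(- \frac{1}{62}\right) + \frac{228}{-183} \left(- \frac{1}{27}\right)\right) + 688\right) = - 484 \left(\left(- \frac{351}{62} + 228 \left(- \frac{1}{183}\right) \left(- \frac{1}{27}\right)\right) + 688\right) = - 484 \left(\left(- \frac{351}{62} - - \frac{76}{1647}\right) + 688\right) = - 484 \left(\left(- \frac{351}{62} + \frac{76}{1647}\right) + 688\right) = - 484 \left(- \frac{573385}{102114} + 688\right) = \left(-484\right) \frac{69681047}{102114} = - \frac{16862813374}{51057} \approx -3.3027 \cdot 10^{5}$)
$H - 2511910 = - \frac{16862813374}{51057} - 2511910 = - \frac{145113402244}{51057}$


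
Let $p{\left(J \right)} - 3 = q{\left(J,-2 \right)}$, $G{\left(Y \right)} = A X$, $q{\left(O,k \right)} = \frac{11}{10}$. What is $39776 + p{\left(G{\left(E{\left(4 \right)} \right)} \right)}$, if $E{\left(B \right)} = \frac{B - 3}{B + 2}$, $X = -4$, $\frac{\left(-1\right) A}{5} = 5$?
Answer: $\frac{397801}{10} \approx 39780.0$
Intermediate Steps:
$A = -25$ ($A = \left(-5\right) 5 = -25$)
$q{\left(O,k \right)} = \frac{11}{10}$ ($q{\left(O,k \right)} = 11 \cdot \frac{1}{10} = \frac{11}{10}$)
$E{\left(B \right)} = \frac{-3 + B}{2 + B}$
$G{\left(Y \right)} = 100$ ($G{\left(Y \right)} = \left(-25\right) \left(-4\right) = 100$)
$p{\left(J \right)} = \frac{41}{10}$ ($p{\left(J \right)} = 3 + \frac{11}{10} = \frac{41}{10}$)
$39776 + p{\left(G{\left(E{\left(4 \right)} \right)} \right)} = 39776 + \frac{41}{10} = \frac{397801}{10}$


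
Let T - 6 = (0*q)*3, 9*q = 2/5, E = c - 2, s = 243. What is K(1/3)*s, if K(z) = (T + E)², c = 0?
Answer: 3888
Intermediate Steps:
E = -2 (E = 0 - 2 = -2)
q = 2/45 (q = (2/5)/9 = (2*(⅕))/9 = (⅑)*(⅖) = 2/45 ≈ 0.044444)
T = 6 (T = 6 + (0*(2/45))*3 = 6 + 0*3 = 6 + 0 = 6)
K(z) = 16 (K(z) = (6 - 2)² = 4² = 16)
K(1/3)*s = 16*243 = 3888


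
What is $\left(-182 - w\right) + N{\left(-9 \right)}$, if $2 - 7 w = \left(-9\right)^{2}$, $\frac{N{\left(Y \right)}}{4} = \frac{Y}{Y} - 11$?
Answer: $- \frac{1475}{7} \approx -210.71$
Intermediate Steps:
$N{\left(Y \right)} = -40$ ($N{\left(Y \right)} = 4 \left(\frac{Y}{Y} - 11\right) = 4 \left(1 - 11\right) = 4 \left(-10\right) = -40$)
$w = - \frac{79}{7}$ ($w = \frac{2}{7} - \frac{\left(-9\right)^{2}}{7} = \frac{2}{7} - \frac{81}{7} = - \frac{79}{7} \approx -11.286$)
$\left(-182 - w\right) + N{\left(-9 \right)} = \left(-182 - - \frac{79}{7}\right) - 40 = \left(-182 + \frac{79}{7}\right) - 40 = - \frac{1195}{7} - 40 = - \frac{1475}{7}$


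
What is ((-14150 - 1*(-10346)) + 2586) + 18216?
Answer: 16998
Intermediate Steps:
((-14150 - 1*(-10346)) + 2586) + 18216 = ((-14150 + 10346) + 2586) + 18216 = (-3804 + 2586) + 18216 = -1218 + 18216 = 16998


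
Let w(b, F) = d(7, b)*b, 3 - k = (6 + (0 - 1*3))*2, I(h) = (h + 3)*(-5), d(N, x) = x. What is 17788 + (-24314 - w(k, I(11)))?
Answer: -6535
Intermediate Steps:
I(h) = -15 - 5*h (I(h) = (3 + h)*(-5) = -15 - 5*h)
k = -3 (k = 3 - (6 + (0 - 1*3))*2 = 3 - (6 + (0 - 3))*2 = 3 - (6 - 3)*2 = 3 - 3*2 = 3 - 1*6 = 3 - 6 = -3)
w(b, F) = b² (w(b, F) = b*b = b²)
17788 + (-24314 - w(k, I(11))) = 17788 + (-24314 - 1*(-3)²) = 17788 + (-24314 - 1*9) = 17788 + (-24314 - 9) = 17788 - 24323 = -6535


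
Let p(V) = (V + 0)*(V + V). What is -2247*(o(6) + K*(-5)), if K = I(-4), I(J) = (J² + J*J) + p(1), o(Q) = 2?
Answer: 377496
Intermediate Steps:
p(V) = 2*V² (p(V) = V*(2*V) = 2*V²)
I(J) = 2 + 2*J² (I(J) = (J² + J*J) + 2*1² = (J² + J²) + 2*1 = 2*J² + 2 = 2 + 2*J²)
K = 34 (K = 2 + 2*(-4)² = 2 + 2*16 = 2 + 32 = 34)
-2247*(o(6) + K*(-5)) = -2247*(2 + 34*(-5)) = -2247*(2 - 170) = -2247*(-168) = 377496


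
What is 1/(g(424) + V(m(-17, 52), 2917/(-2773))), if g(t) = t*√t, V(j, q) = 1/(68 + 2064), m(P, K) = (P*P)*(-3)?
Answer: -2132/346475053490175 + 3854519552*√106/346475053490175 ≈ 0.00011454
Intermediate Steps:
m(P, K) = -3*P² (m(P, K) = P²*(-3) = -3*P²)
V(j, q) = 1/2132
g(t) = t^(3/2)
1/(g(424) + V(m(-17, 52), 2917/(-2773))) = 1/(424^(3/2) + 1/2132) = 1/(848*√106 + 1/2132) = 1/(1/2132 + 848*√106)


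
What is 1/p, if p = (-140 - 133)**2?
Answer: 1/74529 ≈ 1.3418e-5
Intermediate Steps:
p = 74529 (p = (-273)**2 = 74529)
1/p = 1/74529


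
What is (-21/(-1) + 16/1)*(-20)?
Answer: -740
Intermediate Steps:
(-21/(-1) + 16/1)*(-20) = (-21*(-1) + 16*1)*(-20) = (21 + 16)*(-20) = 37*(-20) = -740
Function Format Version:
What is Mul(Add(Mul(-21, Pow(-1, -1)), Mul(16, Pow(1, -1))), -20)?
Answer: -740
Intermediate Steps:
Mul(Add(Mul(-21, Pow(-1, -1)), Mul(16, Pow(1, -1))), -20) = Mul(Add(Mul(-21, -1), Mul(16, 1)), -20) = Mul(Add(21, 16), -20) = Mul(37, -20) = -740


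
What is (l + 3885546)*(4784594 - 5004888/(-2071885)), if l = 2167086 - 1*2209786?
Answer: 1228859535137012548/66835 ≈ 1.8386e+13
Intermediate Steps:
l = -42700 (l = 2167086 - 2209786 = -42700)
(l + 3885546)*(4784594 - 5004888/(-2071885)) = (-42700 + 3885546)*(4784594 - 5004888/(-2071885)) = 3842846*(4784594 - 5004888*(-1/2071885)) = 3842846*(4784594 + 161448/66835) = 3842846*(319778501438/66835) = 1228859535137012548/66835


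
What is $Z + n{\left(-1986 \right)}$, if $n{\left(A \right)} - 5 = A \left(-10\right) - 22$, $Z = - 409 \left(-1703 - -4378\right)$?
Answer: $-1074232$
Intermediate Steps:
$Z = -1094075$ ($Z = - 409 \left(-1703 + 4378\right) = \left(-409\right) 2675 = -1094075$)
$n{\left(A \right)} = -17 - 10 A$ ($n{\left(A \right)} = 5 + \left(A \left(-10\right) - 22\right) = 5 - \left(22 + 10 A\right) = -17 - 10 A$)
$Z + n{\left(-1986 \right)} = -1094075 - -19843 = -1094075 + \left(-17 + 19860\right) = -1094075 + 19843 = -1074232$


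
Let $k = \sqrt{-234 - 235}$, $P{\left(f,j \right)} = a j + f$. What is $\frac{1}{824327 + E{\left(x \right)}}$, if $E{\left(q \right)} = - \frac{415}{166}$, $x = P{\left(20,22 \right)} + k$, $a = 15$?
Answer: $\frac{2}{1648649} \approx 1.2131 \cdot 10^{-6}$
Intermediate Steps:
$P{\left(f,j \right)} = f + 15 j$ ($P{\left(f,j \right)} = 15 j + f = f + 15 j$)
$k = i \sqrt{469}$ ($k = \sqrt{-469} = i \sqrt{469} \approx 21.656 i$)
$x = 350 + i \sqrt{469}$ ($x = \left(20 + 15 \cdot 22\right) + i \sqrt{469} = \left(20 + 330\right) + i \sqrt{469} = 350 + i \sqrt{469} \approx 350.0 + 21.656 i$)
$E{\left(q \right)} = - \frac{5}{2}$ ($E{\left(q \right)} = \left(-415\right) \frac{1}{166} = - \frac{5}{2}$)
$\frac{1}{824327 + E{\left(x \right)}} = \frac{1}{824327 - \frac{5}{2}} = \frac{1}{\frac{1648649}{2}} = \frac{2}{1648649}$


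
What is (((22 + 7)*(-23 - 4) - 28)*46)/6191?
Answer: -37306/6191 ≈ -6.0258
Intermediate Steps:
(((22 + 7)*(-23 - 4) - 28)*46)/6191 = ((29*(-27) - 28)*46)*(1/6191) = ((-783 - 28)*46)*(1/6191) = -811*46*(1/6191) = -37306*1/6191 = -37306/6191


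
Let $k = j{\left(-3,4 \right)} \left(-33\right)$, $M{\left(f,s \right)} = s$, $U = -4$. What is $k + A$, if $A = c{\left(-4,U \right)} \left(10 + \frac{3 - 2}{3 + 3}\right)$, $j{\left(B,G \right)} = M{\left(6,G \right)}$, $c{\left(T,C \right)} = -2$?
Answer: $- \frac{457}{3} \approx -152.33$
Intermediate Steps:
$j{\left(B,G \right)} = G$
$A = - \frac{61}{3}$ ($A = - 2 \left(10 + \frac{3 - 2}{3 + 3}\right) = - 2 \left(10 + 1 \cdot \frac{1}{6}\right) = - 2 \left(10 + \frac{1}{6}\right) = \left(-2\right) \frac{61}{6} = - \frac{61}{3} \approx -20.333$)
$k = -132$ ($k = 4 \left(-33\right) = -132$)
$k + A = -132 - \frac{61}{3} = - \frac{457}{3}$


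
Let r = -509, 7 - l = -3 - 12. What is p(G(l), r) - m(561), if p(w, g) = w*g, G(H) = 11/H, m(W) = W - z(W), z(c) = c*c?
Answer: 627811/2 ≈ 3.1391e+5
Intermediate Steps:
l = 22 (l = 7 - (-3 - 12) = 7 - 1*(-15) = 7 + 15 = 22)
z(c) = c²
m(W) = W - W²
p(w, g) = g*w
p(G(l), r) - m(561) = -5599/22 - 561*(1 - 1*561) = -5599/22 - 561*(1 - 561) = -509*½ - 561*(-560) = -509/2 - 1*(-314160) = -509/2 + 314160 = 627811/2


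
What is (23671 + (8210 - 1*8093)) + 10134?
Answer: 33922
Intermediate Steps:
(23671 + (8210 - 1*8093)) + 10134 = (23671 + (8210 - 8093)) + 10134 = (23671 + 117) + 10134 = 23788 + 10134 = 33922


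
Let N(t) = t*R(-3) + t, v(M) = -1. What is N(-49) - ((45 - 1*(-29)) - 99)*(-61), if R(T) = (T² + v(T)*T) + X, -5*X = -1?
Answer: -10859/5 ≈ -2171.8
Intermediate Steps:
X = ⅕ (X = -⅕*(-1) = ⅕ ≈ 0.20000)
R(T) = ⅕ + T² - T (R(T) = (T² - T) + ⅕ = ⅕ + T² - T)
N(t) = 66*t/5 (N(t) = t*(⅕ + (-3)² - 1*(-3)) + t = t*(⅕ + 9 + 3) + t = t*(61/5) + t = 61*t/5 + t = 66*t/5)
N(-49) - ((45 - 1*(-29)) - 99)*(-61) = (66/5)*(-49) - ((45 - 1*(-29)) - 99)*(-61) = -3234/5 - ((45 + 29) - 99)*(-61) = -3234/5 - (74 - 99)*(-61) = -3234/5 - (-25)*(-61) = -3234/5 - 1*1525 = -3234/5 - 1525 = -10859/5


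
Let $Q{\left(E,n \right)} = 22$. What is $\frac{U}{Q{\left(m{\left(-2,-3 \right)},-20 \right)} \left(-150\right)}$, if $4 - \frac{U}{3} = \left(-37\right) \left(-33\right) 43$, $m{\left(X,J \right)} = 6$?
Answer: $\frac{52499}{1100} \approx 47.726$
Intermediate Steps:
$U = -157497$ ($U = 12 - 3 \left(-37\right) \left(-33\right) 43 = 12 - 3 \cdot 1221 \cdot 43 = 12 - 157509 = -157497$)
$\frac{U}{Q{\left(m{\left(-2,-3 \right)},-20 \right)} \left(-150\right)} = - \frac{157497}{22 \left(-150\right)} = - \frac{157497}{-3300} = \left(-157497\right) \left(- \frac{1}{3300}\right) = \frac{52499}{1100}$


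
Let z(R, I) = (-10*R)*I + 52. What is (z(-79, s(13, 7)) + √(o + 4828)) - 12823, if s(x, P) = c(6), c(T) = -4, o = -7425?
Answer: -15931 + 7*I*√53 ≈ -15931.0 + 50.961*I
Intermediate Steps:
s(x, P) = -4
z(R, I) = 52 - 10*I*R (z(R, I) = -10*I*R + 52 = 52 - 10*I*R)
(z(-79, s(13, 7)) + √(o + 4828)) - 12823 = ((52 - 10*(-4)*(-79)) + √(-7425 + 4828)) - 12823 = ((52 - 3160) + √(-2597)) - 12823 = (-3108 + 7*I*√53) - 12823 = -15931 + 7*I*√53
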